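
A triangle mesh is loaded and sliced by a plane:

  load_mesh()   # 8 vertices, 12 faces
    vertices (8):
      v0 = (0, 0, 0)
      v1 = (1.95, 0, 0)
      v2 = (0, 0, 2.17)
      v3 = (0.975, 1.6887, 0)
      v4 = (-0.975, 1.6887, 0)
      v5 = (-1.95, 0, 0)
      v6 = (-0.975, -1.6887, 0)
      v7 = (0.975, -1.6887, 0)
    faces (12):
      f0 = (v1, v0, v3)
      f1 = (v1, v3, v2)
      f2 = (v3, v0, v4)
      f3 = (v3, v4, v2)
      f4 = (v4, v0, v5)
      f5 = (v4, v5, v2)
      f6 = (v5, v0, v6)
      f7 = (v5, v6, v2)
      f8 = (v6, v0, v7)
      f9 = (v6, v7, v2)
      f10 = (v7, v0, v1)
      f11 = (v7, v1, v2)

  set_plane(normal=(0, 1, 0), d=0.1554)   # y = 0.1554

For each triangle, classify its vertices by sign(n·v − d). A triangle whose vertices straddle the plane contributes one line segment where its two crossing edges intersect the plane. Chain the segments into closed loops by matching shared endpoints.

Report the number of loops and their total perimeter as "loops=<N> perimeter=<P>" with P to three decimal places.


loops=1 perimeter=9.198

Straddling triangles (6 of 12):
  (v1,v0,v3) [--+] → (0.0897229, 0.1554, 0)–(1.86028, 0.1554, 0)  len=1.7706
  (v1,v3,v2) [-+-] → (1.86028, 0.1554, 0)–(0.0897229, 0.1554, 1.97031)  len=2.6490
  (v3,v0,v4) [+-+] → (0.0897229, 0.1554, 0)–(-0.0897229, 0.1554, 0)  len=0.1794
  (v3,v4,v2) [++-] → (-0.0897229, 0.1554, 1.97031)–(0.0897229, 0.1554, 1.97031)  len=0.1794
  (v4,v0,v5) [+--] → (-0.0897229, 0.1554, 0)–(-1.86028, 0.1554, 0)  len=1.7706
  (v4,v5,v2) [+--] → (-1.86028, 0.1554, 0)–(-0.0897229, 0.1554, 1.97031)  len=2.6490

Chained into 1 loop(s):
  loop 1: 6 segments, perimeter = 9.1979
Total perimeter = 9.198


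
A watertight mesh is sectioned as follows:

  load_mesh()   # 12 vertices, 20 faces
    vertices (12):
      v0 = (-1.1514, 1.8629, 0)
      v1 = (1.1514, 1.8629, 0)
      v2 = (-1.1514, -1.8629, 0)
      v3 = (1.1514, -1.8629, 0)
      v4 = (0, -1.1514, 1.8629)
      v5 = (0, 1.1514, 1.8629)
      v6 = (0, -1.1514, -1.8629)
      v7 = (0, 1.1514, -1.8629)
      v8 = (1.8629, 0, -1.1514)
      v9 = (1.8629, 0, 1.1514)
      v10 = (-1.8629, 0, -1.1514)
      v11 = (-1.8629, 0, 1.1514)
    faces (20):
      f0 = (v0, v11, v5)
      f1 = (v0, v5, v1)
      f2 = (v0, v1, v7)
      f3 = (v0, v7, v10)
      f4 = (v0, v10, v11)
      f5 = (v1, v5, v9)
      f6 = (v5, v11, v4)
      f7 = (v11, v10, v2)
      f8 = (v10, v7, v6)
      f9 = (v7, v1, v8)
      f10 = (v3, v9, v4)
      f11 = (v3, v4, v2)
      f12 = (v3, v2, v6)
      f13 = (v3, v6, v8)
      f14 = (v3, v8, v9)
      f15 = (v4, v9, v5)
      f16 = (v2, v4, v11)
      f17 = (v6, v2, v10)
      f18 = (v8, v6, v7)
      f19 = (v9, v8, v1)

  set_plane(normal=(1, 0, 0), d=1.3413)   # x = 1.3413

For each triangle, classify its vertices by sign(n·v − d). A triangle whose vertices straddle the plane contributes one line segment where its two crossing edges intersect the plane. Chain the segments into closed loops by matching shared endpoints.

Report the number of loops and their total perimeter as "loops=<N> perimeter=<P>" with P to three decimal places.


loops=1 perimeter=8.421

Straddling triangles (8 of 20):
  (v1,v5,v9) [--+] → (1.3413, 0.322385, 1.35062)–(1.3413, 1.36569, 0.30731)  len=1.4755
  (v7,v1,v8) [--+] → (1.3413, 1.36569, -0.30731)–(1.3413, 0.322385, -1.35062)  len=1.4755
  (v3,v9,v4) [-+-] → (1.3413, -1.36569, 0.30731)–(1.3413, -0.322385, 1.35062)  len=1.4755
  (v3,v6,v8) [--+] → (1.3413, -0.322385, -1.35062)–(1.3413, -1.36569, -0.30731)  len=1.4755
  (v3,v8,v9) [-++] → (1.3413, -1.36569, -0.30731)–(1.3413, -1.36569, 0.30731)  len=0.6146
  (v4,v9,v5) [-+-] → (1.3413, -0.322385, 1.35062)–(1.3413, 0.322385, 1.35062)  len=0.6448
  (v8,v6,v7) [+--] → (1.3413, -0.322385, -1.35062)–(1.3413, 0.322385, -1.35062)  len=0.6448
  (v9,v8,v1) [++-] → (1.3413, 1.36569, -0.30731)–(1.3413, 1.36569, 0.30731)  len=0.6146

Chained into 1 loop(s):
  loop 1: 8 segments, perimeter = 8.4206
Total perimeter = 8.421


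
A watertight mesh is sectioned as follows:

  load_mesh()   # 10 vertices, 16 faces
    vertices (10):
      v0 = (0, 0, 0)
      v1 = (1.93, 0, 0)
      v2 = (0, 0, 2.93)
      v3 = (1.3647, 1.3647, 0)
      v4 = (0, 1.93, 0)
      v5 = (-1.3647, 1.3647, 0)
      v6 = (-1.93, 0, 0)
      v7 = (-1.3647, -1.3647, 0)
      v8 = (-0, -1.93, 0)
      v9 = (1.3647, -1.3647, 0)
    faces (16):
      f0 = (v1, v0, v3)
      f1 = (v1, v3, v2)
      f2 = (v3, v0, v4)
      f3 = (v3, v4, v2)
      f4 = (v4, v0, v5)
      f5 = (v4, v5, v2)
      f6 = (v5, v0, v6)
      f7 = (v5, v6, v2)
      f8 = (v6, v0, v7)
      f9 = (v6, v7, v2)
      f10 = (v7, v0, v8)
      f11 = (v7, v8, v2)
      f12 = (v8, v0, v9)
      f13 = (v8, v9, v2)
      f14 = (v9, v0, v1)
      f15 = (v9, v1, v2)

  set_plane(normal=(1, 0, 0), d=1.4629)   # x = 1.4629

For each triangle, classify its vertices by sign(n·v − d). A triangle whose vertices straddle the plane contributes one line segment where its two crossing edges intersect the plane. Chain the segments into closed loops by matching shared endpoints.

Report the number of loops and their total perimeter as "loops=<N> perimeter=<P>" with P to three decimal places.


loops=1 perimeter=4.919

Straddling triangles (4 of 16):
  (v1,v0,v3) [+--] → (1.4629, 0, 0)–(1.4629, 1.12763, 0)  len=1.1276
  (v1,v3,v2) [+--] → (1.4629, 1.12763, 0)–(1.4629, 0, 0.709121)  len=1.3321
  (v9,v0,v1) [--+] → (1.4629, 0, 0)–(1.4629, -1.12763, 0)  len=1.1276
  (v9,v1,v2) [-+-] → (1.4629, -1.12763, 0)–(1.4629, 0, 0.709121)  len=1.3321

Chained into 1 loop(s):
  loop 1: 4 segments, perimeter = 4.9194
Total perimeter = 4.919


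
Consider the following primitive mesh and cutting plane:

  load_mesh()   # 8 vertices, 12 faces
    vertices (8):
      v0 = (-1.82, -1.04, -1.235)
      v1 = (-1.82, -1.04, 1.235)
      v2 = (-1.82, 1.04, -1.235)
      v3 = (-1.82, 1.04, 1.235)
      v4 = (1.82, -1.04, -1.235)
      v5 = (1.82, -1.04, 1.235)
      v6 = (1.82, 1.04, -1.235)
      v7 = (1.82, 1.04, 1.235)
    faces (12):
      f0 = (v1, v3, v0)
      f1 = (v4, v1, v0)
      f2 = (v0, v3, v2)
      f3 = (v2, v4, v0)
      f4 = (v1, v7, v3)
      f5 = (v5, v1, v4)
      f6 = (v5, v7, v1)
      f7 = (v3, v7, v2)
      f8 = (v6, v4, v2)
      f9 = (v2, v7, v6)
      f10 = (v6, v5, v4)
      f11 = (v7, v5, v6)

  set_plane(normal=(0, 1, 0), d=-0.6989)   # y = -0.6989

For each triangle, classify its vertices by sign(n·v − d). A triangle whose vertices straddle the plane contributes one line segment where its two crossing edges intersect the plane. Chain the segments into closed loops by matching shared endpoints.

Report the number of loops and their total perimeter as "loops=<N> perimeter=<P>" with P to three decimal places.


Straddling triangles (8 of 12):
  (v1,v3,v0) [-+-] → (-1.82, -0.6989, 1.235)–(-1.82, -0.6989, -0.829944)  len=2.0649
  (v0,v3,v2) [-++] → (-1.82, -0.6989, -0.829944)–(-1.82, -0.6989, -1.235)  len=0.4051
  (v2,v4,v0) [+--] → (1.22307, -0.6989, -1.235)–(-1.82, -0.6989, -1.235)  len=3.0431
  (v1,v7,v3) [-++] → (-1.22307, -0.6989, 1.235)–(-1.82, -0.6989, 1.235)  len=0.5969
  (v5,v7,v1) [-+-] → (1.82, -0.6989, 1.235)–(-1.22307, -0.6989, 1.235)  len=3.0431
  (v6,v4,v2) [+-+] → (1.82, -0.6989, -1.235)–(1.22307, -0.6989, -1.235)  len=0.5969
  (v6,v5,v4) [+--] → (1.82, -0.6989, 0.829944)–(1.82, -0.6989, -1.235)  len=2.0649
  (v7,v5,v6) [+-+] → (1.82, -0.6989, 1.235)–(1.82, -0.6989, 0.829944)  len=0.4051

Chained into 1 loop(s):
  loop 1: 8 segments, perimeter = 12.2200
Total perimeter = 12.220

loops=1 perimeter=12.220


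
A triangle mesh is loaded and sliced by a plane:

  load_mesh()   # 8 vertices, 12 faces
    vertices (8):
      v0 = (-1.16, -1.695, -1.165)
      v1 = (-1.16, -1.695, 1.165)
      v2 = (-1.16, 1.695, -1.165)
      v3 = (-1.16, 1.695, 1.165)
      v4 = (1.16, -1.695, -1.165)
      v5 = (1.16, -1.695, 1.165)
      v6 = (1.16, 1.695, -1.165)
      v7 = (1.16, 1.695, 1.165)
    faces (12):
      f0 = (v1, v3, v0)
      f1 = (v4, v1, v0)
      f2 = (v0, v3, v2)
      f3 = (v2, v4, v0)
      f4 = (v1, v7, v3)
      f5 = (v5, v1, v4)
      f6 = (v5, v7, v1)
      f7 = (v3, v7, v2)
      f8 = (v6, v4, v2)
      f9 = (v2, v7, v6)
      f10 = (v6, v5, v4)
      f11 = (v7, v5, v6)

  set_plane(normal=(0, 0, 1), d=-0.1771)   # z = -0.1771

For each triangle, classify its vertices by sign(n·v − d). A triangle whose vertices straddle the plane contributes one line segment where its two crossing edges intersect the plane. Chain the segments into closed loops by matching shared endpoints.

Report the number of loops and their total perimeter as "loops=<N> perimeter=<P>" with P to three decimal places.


loops=1 perimeter=11.420

Straddling triangles (8 of 12):
  (v1,v3,v0) [++-] → (-1.16, -0.257669, -0.1771)–(-1.16, -1.695, -0.1771)  len=1.4373
  (v4,v1,v0) [-+-] → (0.17634, -1.695, -0.1771)–(-1.16, -1.695, -0.1771)  len=1.3363
  (v0,v3,v2) [-+-] → (-1.16, -0.257669, -0.1771)–(-1.16, 1.695, -0.1771)  len=1.9527
  (v5,v1,v4) [++-] → (0.17634, -1.695, -0.1771)–(1.16, -1.695, -0.1771)  len=0.9837
  (v3,v7,v2) [++-] → (-0.17634, 1.695, -0.1771)–(-1.16, 1.695, -0.1771)  len=0.9837
  (v2,v7,v6) [-+-] → (-0.17634, 1.695, -0.1771)–(1.16, 1.695, -0.1771)  len=1.3363
  (v6,v5,v4) [-+-] → (1.16, 0.257669, -0.1771)–(1.16, -1.695, -0.1771)  len=1.9527
  (v7,v5,v6) [++-] → (1.16, 0.257669, -0.1771)–(1.16, 1.695, -0.1771)  len=1.4373

Chained into 1 loop(s):
  loop 1: 8 segments, perimeter = 11.4200
Total perimeter = 11.420


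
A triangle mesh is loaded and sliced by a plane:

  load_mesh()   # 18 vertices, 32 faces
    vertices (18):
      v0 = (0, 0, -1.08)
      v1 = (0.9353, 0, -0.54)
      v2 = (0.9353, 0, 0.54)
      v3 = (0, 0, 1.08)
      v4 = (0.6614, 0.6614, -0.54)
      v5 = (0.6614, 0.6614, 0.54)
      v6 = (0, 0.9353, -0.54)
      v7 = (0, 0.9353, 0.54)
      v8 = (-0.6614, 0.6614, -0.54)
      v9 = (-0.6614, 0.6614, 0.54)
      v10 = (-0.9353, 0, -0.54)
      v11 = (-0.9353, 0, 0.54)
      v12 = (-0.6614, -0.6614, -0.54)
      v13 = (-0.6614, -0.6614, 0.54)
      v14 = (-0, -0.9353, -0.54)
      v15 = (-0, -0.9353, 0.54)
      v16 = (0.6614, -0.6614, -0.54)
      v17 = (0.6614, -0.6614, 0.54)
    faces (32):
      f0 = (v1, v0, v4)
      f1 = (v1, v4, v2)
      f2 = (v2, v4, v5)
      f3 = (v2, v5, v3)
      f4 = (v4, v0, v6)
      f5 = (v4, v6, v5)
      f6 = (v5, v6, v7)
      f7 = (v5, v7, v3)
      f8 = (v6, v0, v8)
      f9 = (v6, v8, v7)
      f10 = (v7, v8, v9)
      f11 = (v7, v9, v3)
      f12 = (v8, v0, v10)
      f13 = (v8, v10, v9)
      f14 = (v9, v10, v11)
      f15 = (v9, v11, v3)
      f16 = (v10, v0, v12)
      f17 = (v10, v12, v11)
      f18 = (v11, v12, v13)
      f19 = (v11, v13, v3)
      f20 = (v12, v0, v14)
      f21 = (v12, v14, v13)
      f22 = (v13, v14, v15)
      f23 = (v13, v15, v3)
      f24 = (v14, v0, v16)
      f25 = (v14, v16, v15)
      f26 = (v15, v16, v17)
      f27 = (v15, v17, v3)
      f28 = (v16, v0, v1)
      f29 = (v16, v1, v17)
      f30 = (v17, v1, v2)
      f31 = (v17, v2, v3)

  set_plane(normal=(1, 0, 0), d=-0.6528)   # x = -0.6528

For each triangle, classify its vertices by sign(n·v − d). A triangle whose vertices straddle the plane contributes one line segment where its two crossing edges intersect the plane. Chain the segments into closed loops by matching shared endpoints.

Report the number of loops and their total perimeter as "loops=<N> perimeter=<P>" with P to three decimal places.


Straddling triangles (12 of 32):
  (v6,v0,v8) [++-] → (-0.6528, 0.6528, -0.547021)–(-0.6528, 0.664961, -0.54)  len=0.0140
  (v6,v8,v7) [+-+] → (-0.6528, 0.664961, -0.54)–(-0.6528, 0.664961, -0.525957)  len=0.0140
  (v7,v8,v9) [+--] → (-0.6528, 0.664961, -0.525957)–(-0.6528, 0.664961, 0.54)  len=1.0660
  (v7,v9,v3) [+-+] → (-0.6528, 0.664961, 0.54)–(-0.6528, 0.6528, 0.547021)  len=0.0140
  (v8,v0,v10) [-+-] → (-0.6528, 0.6528, -0.547021)–(-0.6528, 0, -0.703103)  len=0.6712
  (v9,v11,v3) [--+] → (-0.6528, 0, 0.703103)–(-0.6528, 0.6528, 0.547021)  len=0.6712
  (v10,v0,v12) [-+-] → (-0.6528, 0, -0.703103)–(-0.6528, -0.6528, -0.547021)  len=0.6712
  (v11,v13,v3) [--+] → (-0.6528, -0.6528, 0.547021)–(-0.6528, 0, 0.703103)  len=0.6712
  (v12,v0,v14) [-++] → (-0.6528, -0.6528, -0.547021)–(-0.6528, -0.664961, -0.54)  len=0.0140
  (v12,v14,v13) [-+-] → (-0.6528, -0.664961, -0.54)–(-0.6528, -0.664961, 0.525957)  len=1.0660
  (v13,v14,v15) [-++] → (-0.6528, -0.664961, 0.525957)–(-0.6528, -0.664961, 0.54)  len=0.0140
  (v13,v15,v3) [-++] → (-0.6528, -0.664961, 0.54)–(-0.6528, -0.6528, 0.547021)  len=0.0140

Chained into 1 loop(s):
  loop 1: 12 segments, perimeter = 4.9010
Total perimeter = 4.901

loops=1 perimeter=4.901


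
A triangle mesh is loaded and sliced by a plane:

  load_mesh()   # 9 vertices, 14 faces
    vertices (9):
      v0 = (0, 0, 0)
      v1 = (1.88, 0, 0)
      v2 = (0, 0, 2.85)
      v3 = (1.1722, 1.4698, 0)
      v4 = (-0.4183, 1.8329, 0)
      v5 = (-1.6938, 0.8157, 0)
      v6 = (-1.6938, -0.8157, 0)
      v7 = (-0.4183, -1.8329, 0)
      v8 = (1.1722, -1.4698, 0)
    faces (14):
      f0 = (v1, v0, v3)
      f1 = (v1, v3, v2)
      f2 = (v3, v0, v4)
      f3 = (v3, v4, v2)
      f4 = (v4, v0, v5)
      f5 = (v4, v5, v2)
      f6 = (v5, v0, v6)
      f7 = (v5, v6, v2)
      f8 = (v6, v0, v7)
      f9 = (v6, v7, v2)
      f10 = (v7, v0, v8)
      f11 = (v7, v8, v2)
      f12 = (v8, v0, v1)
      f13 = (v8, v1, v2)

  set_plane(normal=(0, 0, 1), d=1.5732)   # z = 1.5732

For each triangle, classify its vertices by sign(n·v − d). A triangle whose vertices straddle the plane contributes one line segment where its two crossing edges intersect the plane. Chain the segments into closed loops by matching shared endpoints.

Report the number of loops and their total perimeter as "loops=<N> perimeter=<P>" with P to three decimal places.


Straddling triangles (7 of 14):
  (v1,v3,v2) [--+] → (0.525146, 0.65847, 1.5732)–(0.84224, 0, 1.5732)  len=0.7308
  (v3,v4,v2) [--+] → (-0.187398, 0.821139, 1.5732)–(0.525146, 0.65847, 1.5732)  len=0.7309
  (v4,v5,v2) [--+] → (-0.758822, 0.365434, 1.5732)–(-0.187398, 0.821139, 1.5732)  len=0.7309
  (v5,v6,v2) [--+] → (-0.758822, -0.365434, 1.5732)–(-0.758822, 0.365434, 1.5732)  len=0.7309
  (v6,v7,v2) [--+] → (-0.187398, -0.821139, 1.5732)–(-0.758822, -0.365434, 1.5732)  len=0.7309
  (v7,v8,v2) [--+] → (0.525146, -0.65847, 1.5732)–(-0.187398, -0.821139, 1.5732)  len=0.7309
  (v8,v1,v2) [--+] → (0.84224, 0, 1.5732)–(0.525146, -0.65847, 1.5732)  len=0.7308

Chained into 1 loop(s):
  loop 1: 7 segments, perimeter = 5.1161
Total perimeter = 5.116

loops=1 perimeter=5.116


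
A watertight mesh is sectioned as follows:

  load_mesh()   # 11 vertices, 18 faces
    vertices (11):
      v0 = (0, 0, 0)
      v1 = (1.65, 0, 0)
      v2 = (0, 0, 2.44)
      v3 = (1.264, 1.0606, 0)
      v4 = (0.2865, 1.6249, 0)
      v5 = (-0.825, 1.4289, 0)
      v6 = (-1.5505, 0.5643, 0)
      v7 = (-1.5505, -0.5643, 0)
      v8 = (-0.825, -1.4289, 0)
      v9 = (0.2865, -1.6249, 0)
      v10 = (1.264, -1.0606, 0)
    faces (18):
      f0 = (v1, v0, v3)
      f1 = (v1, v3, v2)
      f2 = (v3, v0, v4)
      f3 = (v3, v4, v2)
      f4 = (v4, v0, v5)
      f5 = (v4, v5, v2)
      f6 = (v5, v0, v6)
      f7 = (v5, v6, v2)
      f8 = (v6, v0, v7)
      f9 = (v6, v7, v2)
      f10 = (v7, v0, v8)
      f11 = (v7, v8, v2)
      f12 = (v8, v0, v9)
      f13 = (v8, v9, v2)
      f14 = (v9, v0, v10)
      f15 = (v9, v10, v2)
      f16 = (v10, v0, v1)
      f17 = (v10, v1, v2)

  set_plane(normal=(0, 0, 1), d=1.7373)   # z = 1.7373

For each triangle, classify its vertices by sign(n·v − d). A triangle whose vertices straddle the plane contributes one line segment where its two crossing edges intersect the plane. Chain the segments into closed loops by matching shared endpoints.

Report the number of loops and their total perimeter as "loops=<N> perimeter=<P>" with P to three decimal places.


Straddling triangles (9 of 18):
  (v1,v3,v2) [--+] → (0.364022, 0.305444, 1.7373)–(0.475186, 0, 1.7373)  len=0.3250
  (v3,v4,v2) [--+] → (0.0825097, 0.467958, 1.7373)–(0.364022, 0.305444, 1.7373)  len=0.3251
  (v4,v5,v2) [--+] → (-0.237593, 0.411511, 1.7373)–(0.0825097, 0.467958, 1.7373)  len=0.3250
  (v5,v6,v2) [--+] → (-0.446531, 0.162514, 1.7373)–(-0.237593, 0.411511, 1.7373)  len=0.3250
  (v6,v7,v2) [--+] → (-0.446531, -0.162514, 1.7373)–(-0.446531, 0.162514, 1.7373)  len=0.3250
  (v7,v8,v2) [--+] → (-0.237593, -0.411511, 1.7373)–(-0.446531, -0.162514, 1.7373)  len=0.3250
  (v8,v9,v2) [--+] → (0.0825097, -0.467958, 1.7373)–(-0.237593, -0.411511, 1.7373)  len=0.3250
  (v9,v10,v2) [--+] → (0.364022, -0.305444, 1.7373)–(0.0825097, -0.467958, 1.7373)  len=0.3251
  (v10,v1,v2) [--+] → (0.475186, 0, 1.7373)–(0.364022, -0.305444, 1.7373)  len=0.3250

Chained into 1 loop(s):
  loop 1: 9 segments, perimeter = 2.9254
Total perimeter = 2.925

loops=1 perimeter=2.925


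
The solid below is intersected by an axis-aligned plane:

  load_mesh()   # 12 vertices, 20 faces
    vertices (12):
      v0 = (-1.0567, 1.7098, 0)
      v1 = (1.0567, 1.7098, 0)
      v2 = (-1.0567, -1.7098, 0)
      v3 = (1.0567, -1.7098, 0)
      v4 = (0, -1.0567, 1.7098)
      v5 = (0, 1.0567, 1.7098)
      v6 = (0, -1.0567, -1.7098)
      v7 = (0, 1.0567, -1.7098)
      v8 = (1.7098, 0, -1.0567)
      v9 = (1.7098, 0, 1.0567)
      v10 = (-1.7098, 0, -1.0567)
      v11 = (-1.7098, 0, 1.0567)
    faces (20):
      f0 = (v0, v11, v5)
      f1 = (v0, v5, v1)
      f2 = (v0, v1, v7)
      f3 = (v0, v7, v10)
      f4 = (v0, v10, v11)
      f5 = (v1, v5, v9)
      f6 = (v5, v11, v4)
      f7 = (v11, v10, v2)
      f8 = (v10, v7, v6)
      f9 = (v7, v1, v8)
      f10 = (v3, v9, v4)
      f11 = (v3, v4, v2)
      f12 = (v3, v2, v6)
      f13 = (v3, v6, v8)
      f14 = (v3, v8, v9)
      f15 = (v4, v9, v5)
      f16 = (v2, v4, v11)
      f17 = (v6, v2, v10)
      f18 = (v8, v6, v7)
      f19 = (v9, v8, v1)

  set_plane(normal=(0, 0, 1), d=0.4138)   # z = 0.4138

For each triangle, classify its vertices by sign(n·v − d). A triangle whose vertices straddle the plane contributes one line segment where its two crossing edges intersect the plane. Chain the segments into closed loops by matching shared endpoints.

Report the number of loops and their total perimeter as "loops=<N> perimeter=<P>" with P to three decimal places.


loops=1 perimeter=10.551

Straddling triangles (10 of 20):
  (v0,v11,v5) [-++] → (-1.31245, 1.04025, 0.4138)–(-0.800961, 1.55174, 0.4138)  len=0.7234
  (v0,v5,v1) [-+-] → (-0.800961, 1.55174, 0.4138)–(0.800961, 1.55174, 0.4138)  len=1.6019
  (v0,v10,v11) [--+] → (-1.7098, 0, 0.4138)–(-1.31245, 1.04025, 0.4138)  len=1.1136
  (v1,v5,v9) [-++] → (0.800961, 1.55174, 0.4138)–(1.31245, 1.04025, 0.4138)  len=0.7234
  (v11,v10,v2) [+--] → (-1.7098, 0, 0.4138)–(-1.31245, -1.04025, 0.4138)  len=1.1136
  (v3,v9,v4) [-++] → (1.31245, -1.04025, 0.4138)–(0.800961, -1.55174, 0.4138)  len=0.7234
  (v3,v4,v2) [-+-] → (0.800961, -1.55174, 0.4138)–(-0.800961, -1.55174, 0.4138)  len=1.6019
  (v3,v8,v9) [--+] → (1.7098, 0, 0.4138)–(1.31245, -1.04025, 0.4138)  len=1.1136
  (v2,v4,v11) [-++] → (-0.800961, -1.55174, 0.4138)–(-1.31245, -1.04025, 0.4138)  len=0.7234
  (v9,v8,v1) [+--] → (1.7098, 0, 0.4138)–(1.31245, 1.04025, 0.4138)  len=1.1136

Chained into 1 loop(s):
  loop 1: 10 segments, perimeter = 10.5515
Total perimeter = 10.551


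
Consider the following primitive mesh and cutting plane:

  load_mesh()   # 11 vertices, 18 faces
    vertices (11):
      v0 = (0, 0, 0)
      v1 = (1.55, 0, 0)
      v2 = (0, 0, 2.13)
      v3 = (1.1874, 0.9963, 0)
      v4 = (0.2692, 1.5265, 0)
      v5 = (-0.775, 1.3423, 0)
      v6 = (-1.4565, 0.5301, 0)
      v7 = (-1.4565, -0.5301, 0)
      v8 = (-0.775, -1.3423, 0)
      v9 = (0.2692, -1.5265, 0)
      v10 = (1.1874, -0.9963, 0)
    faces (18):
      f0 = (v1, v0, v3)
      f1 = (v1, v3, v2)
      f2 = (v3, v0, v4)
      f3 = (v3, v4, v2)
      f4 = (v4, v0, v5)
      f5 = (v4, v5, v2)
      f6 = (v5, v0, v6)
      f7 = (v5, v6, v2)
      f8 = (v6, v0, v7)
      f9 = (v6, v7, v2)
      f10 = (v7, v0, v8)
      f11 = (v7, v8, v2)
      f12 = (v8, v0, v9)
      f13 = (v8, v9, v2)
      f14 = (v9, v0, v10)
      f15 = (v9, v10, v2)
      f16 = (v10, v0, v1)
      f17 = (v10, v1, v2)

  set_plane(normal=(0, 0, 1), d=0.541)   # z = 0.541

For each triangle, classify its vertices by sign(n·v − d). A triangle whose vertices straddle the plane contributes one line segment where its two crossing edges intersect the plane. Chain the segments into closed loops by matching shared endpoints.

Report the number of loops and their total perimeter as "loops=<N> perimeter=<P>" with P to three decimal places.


loops=1 perimeter=7.119

Straddling triangles (9 of 18):
  (v1,v3,v2) [--+] → (0.885812, 0.743249, 0.541)–(1.15631, 0, 0.541)  len=0.7909
  (v3,v4,v2) [--+] → (0.200826, 1.13878, 0.541)–(0.885812, 0.743249, 0.541)  len=0.7910
  (v4,v5,v2) [--+] → (-0.578157, 1.00137, 0.541)–(0.200826, 1.13878, 0.541)  len=0.7910
  (v5,v6,v2) [--+] → (-1.08656, 0.39546, 0.541)–(-0.578157, 1.00137, 0.541)  len=0.7909
  (v6,v7,v2) [--+] → (-1.08656, -0.39546, 0.541)–(-1.08656, 0.39546, 0.541)  len=0.7909
  (v7,v8,v2) [--+] → (-0.578157, -1.00137, 0.541)–(-1.08656, -0.39546, 0.541)  len=0.7909
  (v8,v9,v2) [--+] → (0.200826, -1.13878, 0.541)–(-0.578157, -1.00137, 0.541)  len=0.7910
  (v9,v10,v2) [--+] → (0.885812, -0.743249, 0.541)–(0.200826, -1.13878, 0.541)  len=0.7910
  (v10,v1,v2) [--+] → (1.15631, 0, 0.541)–(0.885812, -0.743249, 0.541)  len=0.7909

Chained into 1 loop(s):
  loop 1: 9 segments, perimeter = 7.1187
Total perimeter = 7.119


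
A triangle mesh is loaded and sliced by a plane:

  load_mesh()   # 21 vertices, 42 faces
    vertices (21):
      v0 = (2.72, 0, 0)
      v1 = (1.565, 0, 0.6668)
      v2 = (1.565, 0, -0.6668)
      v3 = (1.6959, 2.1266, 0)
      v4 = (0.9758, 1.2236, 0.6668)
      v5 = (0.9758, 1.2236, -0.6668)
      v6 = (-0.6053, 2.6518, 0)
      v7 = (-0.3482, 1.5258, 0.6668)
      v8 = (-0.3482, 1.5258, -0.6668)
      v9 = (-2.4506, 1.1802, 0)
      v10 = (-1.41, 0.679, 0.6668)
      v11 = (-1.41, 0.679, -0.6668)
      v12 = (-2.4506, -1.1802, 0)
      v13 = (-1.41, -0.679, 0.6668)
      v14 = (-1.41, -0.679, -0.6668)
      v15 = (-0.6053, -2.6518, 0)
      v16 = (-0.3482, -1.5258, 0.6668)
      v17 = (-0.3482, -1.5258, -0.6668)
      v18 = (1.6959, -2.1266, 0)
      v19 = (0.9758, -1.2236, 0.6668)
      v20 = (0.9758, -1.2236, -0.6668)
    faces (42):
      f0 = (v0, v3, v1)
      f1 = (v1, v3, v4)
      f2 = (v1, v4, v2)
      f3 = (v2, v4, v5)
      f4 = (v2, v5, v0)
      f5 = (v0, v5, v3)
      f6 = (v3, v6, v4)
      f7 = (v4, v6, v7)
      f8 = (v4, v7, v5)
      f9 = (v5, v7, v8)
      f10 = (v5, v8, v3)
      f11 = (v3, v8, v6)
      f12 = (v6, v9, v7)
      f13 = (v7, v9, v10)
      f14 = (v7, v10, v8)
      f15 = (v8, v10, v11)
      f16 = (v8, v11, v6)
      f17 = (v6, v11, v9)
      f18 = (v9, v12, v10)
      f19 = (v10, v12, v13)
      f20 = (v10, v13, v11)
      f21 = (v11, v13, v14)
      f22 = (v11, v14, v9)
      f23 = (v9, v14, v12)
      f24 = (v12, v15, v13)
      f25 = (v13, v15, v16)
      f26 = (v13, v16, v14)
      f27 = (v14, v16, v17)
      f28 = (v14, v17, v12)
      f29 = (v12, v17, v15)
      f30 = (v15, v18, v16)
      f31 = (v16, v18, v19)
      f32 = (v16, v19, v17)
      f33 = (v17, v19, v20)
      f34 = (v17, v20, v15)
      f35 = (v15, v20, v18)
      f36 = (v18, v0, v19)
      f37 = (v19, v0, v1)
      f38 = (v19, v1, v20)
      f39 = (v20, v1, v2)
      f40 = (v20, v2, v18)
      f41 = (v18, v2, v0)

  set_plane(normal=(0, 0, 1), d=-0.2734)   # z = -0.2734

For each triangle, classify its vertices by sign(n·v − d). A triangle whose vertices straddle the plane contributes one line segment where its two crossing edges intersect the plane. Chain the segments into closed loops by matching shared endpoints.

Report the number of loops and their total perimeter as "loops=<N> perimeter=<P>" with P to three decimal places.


Straddling triangles (28 of 42):
  (v1,v4,v2) [++-] → (1.39119, 0.360951, -0.2734)–(1.565, 0, -0.2734)  len=0.4006
  (v2,v4,v5) [-+-] → (1.39119, 0.360951, -0.2734)–(0.9758, 1.2236, -0.2734)  len=0.9575
  (v2,v5,v0) [--+] → (2.00485, 0.501698, -0.2734)–(2.24643, 0, -0.2734)  len=0.5568
  (v0,v5,v3) [+-+] → (2.00485, 0.501698, -0.2734)–(1.40065, 1.75635, -0.2734)  len=1.3926
  (v4,v7,v5) [++-] → (0.585232, 1.31275, -0.2734)–(0.9758, 1.2236, -0.2734)  len=0.4006
  (v5,v7,v8) [-+-] → (0.585232, 1.31275, -0.2734)–(-0.3482, 1.5258, -0.2734)  len=0.9574
  (v5,v8,v3) [--+] → (0.857782, 1.88026, -0.2734)–(1.40065, 1.75635, -0.2734)  len=0.5568
  (v3,v8,v6) [+-+] → (0.857782, 1.88026, -0.2734)–(-0.499884, 2.19012, -0.2734)  len=1.3926
  (v7,v10,v8) [++-] → (-0.661421, 1.276, -0.2734)–(-0.3482, 1.5258, -0.2734)  len=0.4006
  (v8,v10,v11) [-+-] → (-0.661421, 1.276, -0.2734)–(-1.41, 0.679, -0.2734)  len=0.9575
  (v8,v11,v6) [--+] → (-0.935241, 1.84292, -0.2734)–(-0.499884, 2.19012, -0.2734)  len=0.5569
  (v6,v11,v9) [+-+] → (-0.935241, 1.84292, -0.2734)–(-2.02394, 0.974699, -0.2734)  len=1.3925
  (v10,v13,v11) [++-] → (-1.41, 0.278402, -0.2734)–(-1.41, 0.679, -0.2734)  len=0.4006
  (v11,v13,v14) [-+-] → (-1.41, 0.278402, -0.2734)–(-1.41, -0.679, -0.2734)  len=0.9574
  (v11,v14,v9) [--+] → (-2.02394, 0.417895, -0.2734)–(-2.02394, 0.974699, -0.2734)  len=0.5568
  (v9,v14,v12) [+-+] → (-2.02394, 0.417895, -0.2734)–(-2.02394, -0.974699, -0.2734)  len=1.3926
  (v13,v16,v14) [++-] → (-1.09678, -0.928798, -0.2734)–(-1.41, -0.679, -0.2734)  len=0.4006
  (v14,v16,v17) [-+-] → (-1.09678, -0.928798, -0.2734)–(-0.3482, -1.5258, -0.2734)  len=0.9575
  (v14,v17,v12) [--+] → (-1.58858, -1.3219, -0.2734)–(-2.02394, -0.974699, -0.2734)  len=0.5569
  (v12,v17,v15) [+-+] → (-1.58858, -1.3219, -0.2734)–(-0.499884, -2.19012, -0.2734)  len=1.3925
  (v16,v19,v17) [++-] → (0.0423681, -1.43665, -0.2734)–(-0.3482, -1.5258, -0.2734)  len=0.4006
  (v17,v19,v20) [-+-] → (0.0423681, -1.43665, -0.2734)–(0.9758, -1.2236, -0.2734)  len=0.9574
  (v17,v20,v15) [--+] → (0.0429795, -2.06621, -0.2734)–(-0.499884, -2.19012, -0.2734)  len=0.5568
  (v15,v20,v18) [+-+] → (0.0429795, -2.06621, -0.2734)–(1.40065, -1.75635, -0.2734)  len=1.3926
  (v19,v1,v20) [++-] → (1.14961, -0.862649, -0.2734)–(0.9758, -1.2236, -0.2734)  len=0.4006
  (v20,v1,v2) [-+-] → (1.14961, -0.862649, -0.2734)–(1.565, 0, -0.2734)  len=0.9575
  (v20,v2,v18) [--+] → (1.64223, -1.25466, -0.2734)–(1.40065, -1.75635, -0.2734)  len=0.5568
  (v18,v2,v0) [+-+] → (1.64223, -1.25466, -0.2734)–(2.24643, 0, -0.2734)  len=1.3926

Chained into 2 loop(s):
  loop 1: 14 segments, perimeter = 9.5065
  loop 2: 14 segments, perimeter = 13.6457
Total perimeter = 23.152

loops=2 perimeter=23.152


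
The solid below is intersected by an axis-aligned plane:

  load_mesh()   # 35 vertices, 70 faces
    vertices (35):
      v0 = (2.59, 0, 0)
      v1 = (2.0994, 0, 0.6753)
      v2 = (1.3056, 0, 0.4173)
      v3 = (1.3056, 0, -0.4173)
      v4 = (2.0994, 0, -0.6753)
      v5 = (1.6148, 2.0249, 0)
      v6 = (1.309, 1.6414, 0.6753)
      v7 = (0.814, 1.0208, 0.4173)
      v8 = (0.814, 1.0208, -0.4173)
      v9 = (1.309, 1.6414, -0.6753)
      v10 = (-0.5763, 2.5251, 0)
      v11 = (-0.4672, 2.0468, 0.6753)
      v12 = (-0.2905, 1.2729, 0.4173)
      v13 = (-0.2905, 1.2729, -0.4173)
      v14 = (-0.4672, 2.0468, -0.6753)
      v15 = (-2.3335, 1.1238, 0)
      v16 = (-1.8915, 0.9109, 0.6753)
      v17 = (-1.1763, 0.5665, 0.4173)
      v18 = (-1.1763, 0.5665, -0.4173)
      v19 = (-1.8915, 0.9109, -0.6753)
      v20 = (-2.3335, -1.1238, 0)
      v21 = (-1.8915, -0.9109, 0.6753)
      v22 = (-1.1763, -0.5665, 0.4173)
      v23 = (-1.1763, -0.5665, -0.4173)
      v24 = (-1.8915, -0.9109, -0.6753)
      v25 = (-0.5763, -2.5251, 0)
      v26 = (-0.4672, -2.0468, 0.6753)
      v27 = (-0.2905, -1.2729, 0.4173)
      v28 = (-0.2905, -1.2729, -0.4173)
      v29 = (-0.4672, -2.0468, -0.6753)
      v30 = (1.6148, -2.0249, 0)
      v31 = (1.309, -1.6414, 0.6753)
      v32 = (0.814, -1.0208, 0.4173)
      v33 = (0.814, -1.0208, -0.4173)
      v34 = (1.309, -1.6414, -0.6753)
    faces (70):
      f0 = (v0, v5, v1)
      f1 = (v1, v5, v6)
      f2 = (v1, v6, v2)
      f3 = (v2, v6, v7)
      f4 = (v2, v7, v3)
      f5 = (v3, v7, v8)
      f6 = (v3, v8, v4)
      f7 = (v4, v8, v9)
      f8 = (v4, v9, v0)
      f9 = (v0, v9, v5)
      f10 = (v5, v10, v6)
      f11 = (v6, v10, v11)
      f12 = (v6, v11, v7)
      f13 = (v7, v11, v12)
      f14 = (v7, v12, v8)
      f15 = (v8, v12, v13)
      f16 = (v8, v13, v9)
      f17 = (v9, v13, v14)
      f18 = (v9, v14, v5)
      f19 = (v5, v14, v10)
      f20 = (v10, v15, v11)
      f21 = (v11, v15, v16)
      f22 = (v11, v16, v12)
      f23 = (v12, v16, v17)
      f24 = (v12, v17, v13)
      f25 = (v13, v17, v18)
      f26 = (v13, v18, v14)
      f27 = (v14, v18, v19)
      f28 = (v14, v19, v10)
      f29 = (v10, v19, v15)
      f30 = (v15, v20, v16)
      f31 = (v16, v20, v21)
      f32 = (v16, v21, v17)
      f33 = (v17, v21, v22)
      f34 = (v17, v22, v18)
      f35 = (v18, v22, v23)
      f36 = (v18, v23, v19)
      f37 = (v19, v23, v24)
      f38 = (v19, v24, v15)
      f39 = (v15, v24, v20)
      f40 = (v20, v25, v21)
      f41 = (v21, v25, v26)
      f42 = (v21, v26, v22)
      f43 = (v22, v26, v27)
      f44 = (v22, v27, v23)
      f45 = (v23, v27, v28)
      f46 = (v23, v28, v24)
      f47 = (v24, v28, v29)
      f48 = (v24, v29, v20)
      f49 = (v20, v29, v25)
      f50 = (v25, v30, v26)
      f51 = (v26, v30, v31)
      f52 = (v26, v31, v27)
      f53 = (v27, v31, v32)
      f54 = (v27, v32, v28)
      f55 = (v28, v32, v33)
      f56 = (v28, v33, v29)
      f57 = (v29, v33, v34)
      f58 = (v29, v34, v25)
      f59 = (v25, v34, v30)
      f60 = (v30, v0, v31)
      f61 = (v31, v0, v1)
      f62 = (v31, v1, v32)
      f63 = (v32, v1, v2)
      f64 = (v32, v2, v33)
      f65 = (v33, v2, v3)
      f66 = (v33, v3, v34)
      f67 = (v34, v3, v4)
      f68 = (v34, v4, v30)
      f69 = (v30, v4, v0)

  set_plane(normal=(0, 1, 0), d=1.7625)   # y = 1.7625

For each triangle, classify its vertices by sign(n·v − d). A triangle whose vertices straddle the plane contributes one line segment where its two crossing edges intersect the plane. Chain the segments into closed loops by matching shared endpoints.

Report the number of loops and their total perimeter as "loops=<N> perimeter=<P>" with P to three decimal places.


Straddling triangles (16 of 70):
  (v0,v5,v1) [-+-] → (1.74117, 1.7625, 0)–(1.6776, 1.7625, 0.0875099)  len=0.1082
  (v1,v5,v6) [-+-] → (1.6776, 1.7625, 0.0875099)–(1.40556, 1.7625, 0.462057)  len=0.4629
  (v0,v9,v5) [--+] → (1.40556, 1.7625, -0.462057)–(1.74117, 1.7625, 0)  len=0.5711
  (v5,v10,v6) [++-] → (1.05064, 1.7625, 0.582759)–(1.40556, 1.7625, 0.462057)  len=0.3749
  (v6,v10,v11) [-++] → (1.05064, 1.7625, 0.582759)–(0.778418, 1.7625, 0.6753)  len=0.2875
  (v6,v11,v7) [-+-] → (0.778418, 1.7625, 0.6753)–(-0.112185, 1.7625, 0.603809)  len=0.8935
  (v7,v11,v12) [-+-] → (-0.112185, 1.7625, 0.603809)–(-0.402287, 1.7625, 0.580521)  len=0.2910
  (v9,v13,v14) [--+] → (-0.402287, 1.7625, -0.580521)–(0.778418, 1.7625, -0.6753)  len=1.1845
  (v9,v14,v5) [-++] → (0.778418, 1.7625, -0.6753)–(1.40556, 1.7625, -0.462057)  len=0.6624
  (v10,v15,v11) [+-+] → (-1.53258, 1.7625, 0)–(-1.04205, 1.7625, 0.467296)  len=0.6775
  (v11,v15,v16) [+--] → (-1.04205, 1.7625, 0.467296)–(-0.823683, 1.7625, 0.6753)  len=0.3016
  (v11,v16,v12) [+--] → (-0.823683, 1.7625, 0.6753)–(-0.402287, 1.7625, 0.580521)  len=0.4319
  (v13,v18,v14) [--+] → (-0.603387, 1.7625, -0.62575)–(-0.402287, 1.7625, -0.580521)  len=0.2061
  (v14,v18,v19) [+--] → (-0.603387, 1.7625, -0.62575)–(-0.823683, 1.7625, -0.6753)  len=0.2258
  (v14,v19,v10) [+-+] → (-0.823683, 1.7625, -0.6753)–(-1.19764, 1.7625, -0.319033)  len=0.5165
  (v10,v19,v15) [+--] → (-1.19764, 1.7625, -0.319033)–(-1.53258, 1.7625, 0)  len=0.4626

Chained into 1 loop(s):
  loop 1: 16 segments, perimeter = 7.6580
Total perimeter = 7.658

loops=1 perimeter=7.658


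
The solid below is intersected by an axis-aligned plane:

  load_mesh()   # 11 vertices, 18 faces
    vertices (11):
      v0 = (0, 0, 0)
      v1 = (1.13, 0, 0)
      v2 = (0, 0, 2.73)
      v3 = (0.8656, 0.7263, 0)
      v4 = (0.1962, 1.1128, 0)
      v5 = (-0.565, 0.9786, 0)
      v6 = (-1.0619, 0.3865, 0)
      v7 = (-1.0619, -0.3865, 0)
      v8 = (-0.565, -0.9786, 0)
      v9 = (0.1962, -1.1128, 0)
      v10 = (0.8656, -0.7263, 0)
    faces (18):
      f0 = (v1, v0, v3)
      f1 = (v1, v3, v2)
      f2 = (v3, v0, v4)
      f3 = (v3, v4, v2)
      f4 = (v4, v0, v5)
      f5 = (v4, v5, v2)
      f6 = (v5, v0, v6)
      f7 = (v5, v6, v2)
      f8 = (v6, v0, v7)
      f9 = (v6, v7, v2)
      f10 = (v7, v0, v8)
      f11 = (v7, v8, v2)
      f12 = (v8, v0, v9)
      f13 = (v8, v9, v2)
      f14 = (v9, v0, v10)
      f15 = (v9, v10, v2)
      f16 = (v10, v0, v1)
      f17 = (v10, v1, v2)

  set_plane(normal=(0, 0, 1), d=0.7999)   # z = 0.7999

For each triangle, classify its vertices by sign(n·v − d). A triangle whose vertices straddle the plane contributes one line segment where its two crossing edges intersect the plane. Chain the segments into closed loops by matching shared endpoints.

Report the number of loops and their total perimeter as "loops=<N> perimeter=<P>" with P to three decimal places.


Straddling triangles (9 of 18):
  (v1,v3,v2) [--+] → (0.611976, 0.513491, 0.7999)–(0.798906, 0, 0.7999)  len=0.5465
  (v3,v4,v2) [--+] → (0.138713, 0.786746, 0.7999)–(0.611976, 0.513491, 0.7999)  len=0.5465
  (v4,v5,v2) [--+] → (-0.399453, 0.691867, 0.7999)–(0.138713, 0.786746, 0.7999)  len=0.5465
  (v5,v6,v2) [--+] → (-0.750759, 0.273254, 0.7999)–(-0.399453, 0.691867, 0.7999)  len=0.5465
  (v6,v7,v2) [--+] → (-0.750759, -0.273254, 0.7999)–(-0.750759, 0.273254, 0.7999)  len=0.5465
  (v7,v8,v2) [--+] → (-0.399453, -0.691867, 0.7999)–(-0.750759, -0.273254, 0.7999)  len=0.5465
  (v8,v9,v2) [--+] → (0.138713, -0.786746, 0.7999)–(-0.399453, -0.691867, 0.7999)  len=0.5465
  (v9,v10,v2) [--+] → (0.611976, -0.513491, 0.7999)–(0.138713, -0.786746, 0.7999)  len=0.5465
  (v10,v1,v2) [--+] → (0.798906, 0, 0.7999)–(0.611976, -0.513491, 0.7999)  len=0.5465

Chained into 1 loop(s):
  loop 1: 9 segments, perimeter = 4.9183
Total perimeter = 4.918

loops=1 perimeter=4.918


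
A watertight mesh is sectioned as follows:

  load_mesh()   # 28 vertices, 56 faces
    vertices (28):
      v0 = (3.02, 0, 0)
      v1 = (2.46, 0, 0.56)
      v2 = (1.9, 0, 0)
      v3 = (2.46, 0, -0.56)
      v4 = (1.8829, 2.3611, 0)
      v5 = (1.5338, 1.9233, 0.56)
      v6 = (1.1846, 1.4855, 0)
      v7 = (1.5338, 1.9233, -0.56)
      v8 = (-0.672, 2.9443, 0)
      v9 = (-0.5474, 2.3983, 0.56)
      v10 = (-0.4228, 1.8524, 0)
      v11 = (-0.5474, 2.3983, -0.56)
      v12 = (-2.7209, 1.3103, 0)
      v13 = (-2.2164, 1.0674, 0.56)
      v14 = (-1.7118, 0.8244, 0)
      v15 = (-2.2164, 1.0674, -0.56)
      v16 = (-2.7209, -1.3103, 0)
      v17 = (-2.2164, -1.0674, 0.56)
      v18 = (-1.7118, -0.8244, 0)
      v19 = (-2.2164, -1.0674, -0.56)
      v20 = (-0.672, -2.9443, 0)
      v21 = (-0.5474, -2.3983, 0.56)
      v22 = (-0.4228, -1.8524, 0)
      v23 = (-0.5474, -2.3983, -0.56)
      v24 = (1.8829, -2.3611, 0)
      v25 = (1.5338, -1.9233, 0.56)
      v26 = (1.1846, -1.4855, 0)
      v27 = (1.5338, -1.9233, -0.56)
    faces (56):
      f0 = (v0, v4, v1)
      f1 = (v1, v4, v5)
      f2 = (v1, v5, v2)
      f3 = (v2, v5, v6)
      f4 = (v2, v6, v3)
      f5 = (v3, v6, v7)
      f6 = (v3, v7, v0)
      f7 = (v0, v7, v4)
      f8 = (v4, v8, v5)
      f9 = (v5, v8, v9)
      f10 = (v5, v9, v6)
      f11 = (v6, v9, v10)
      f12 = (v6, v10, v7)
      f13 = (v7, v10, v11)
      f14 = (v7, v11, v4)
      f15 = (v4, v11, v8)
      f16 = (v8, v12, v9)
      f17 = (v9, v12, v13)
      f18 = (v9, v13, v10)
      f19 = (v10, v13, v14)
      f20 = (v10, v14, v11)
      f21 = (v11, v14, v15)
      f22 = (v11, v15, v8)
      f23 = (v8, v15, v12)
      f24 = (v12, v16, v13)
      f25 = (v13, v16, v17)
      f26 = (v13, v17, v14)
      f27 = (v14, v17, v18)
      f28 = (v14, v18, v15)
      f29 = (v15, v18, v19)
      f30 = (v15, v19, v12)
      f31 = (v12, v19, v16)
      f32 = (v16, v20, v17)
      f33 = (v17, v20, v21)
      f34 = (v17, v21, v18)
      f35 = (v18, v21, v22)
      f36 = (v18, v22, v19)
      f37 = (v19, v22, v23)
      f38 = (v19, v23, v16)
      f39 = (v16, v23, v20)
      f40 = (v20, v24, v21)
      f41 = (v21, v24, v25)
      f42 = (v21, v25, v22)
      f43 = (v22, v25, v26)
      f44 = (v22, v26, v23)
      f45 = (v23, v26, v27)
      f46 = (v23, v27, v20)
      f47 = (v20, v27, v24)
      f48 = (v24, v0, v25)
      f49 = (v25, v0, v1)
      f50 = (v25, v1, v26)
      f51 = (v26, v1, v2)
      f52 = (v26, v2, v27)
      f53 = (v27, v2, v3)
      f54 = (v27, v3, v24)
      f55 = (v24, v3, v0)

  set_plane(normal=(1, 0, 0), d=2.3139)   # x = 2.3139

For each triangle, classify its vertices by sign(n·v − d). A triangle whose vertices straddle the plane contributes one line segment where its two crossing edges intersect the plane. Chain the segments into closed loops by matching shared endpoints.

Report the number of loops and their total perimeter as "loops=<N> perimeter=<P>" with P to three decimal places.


loops=1 perimeter=6.509

Straddling triangles (14 of 56):
  (v0,v4,v1) [+-+] → (2.3139, 1.46616, 0)–(2.3139, 0.597742, 0.418229)  len=0.9639
  (v1,v4,v5) [+--] → (2.3139, 0.597742, 0.418229)–(2.3139, 0.303384, 0.56)  len=0.3267
  (v1,v5,v2) [+--] → (2.3139, 0.303384, 0.56)–(2.3139, 0, 0.4139)  len=0.3367
  (v2,v6,v3) [--+] → (2.3139, 0.170167, -0.495851)–(2.3139, 0, -0.4139)  len=0.1889
  (v3,v6,v7) [+--] → (2.3139, 0.170167, -0.495851)–(2.3139, 0.303384, -0.56)  len=0.1479
  (v3,v7,v0) [+-+] → (2.3139, 0.303384, -0.56)–(2.3139, 0.913768, -0.266058)  len=0.6775
  (v0,v7,v4) [+--] → (2.3139, 0.913768, -0.266058)–(2.3139, 1.46616, 0)  len=0.6131
  (v24,v0,v25) [-+-] → (2.3139, -1.46616, 0)–(2.3139, -0.913768, 0.266058)  len=0.6131
  (v25,v0,v1) [-++] → (2.3139, -0.913768, 0.266058)–(2.3139, -0.303384, 0.56)  len=0.6775
  (v25,v1,v26) [-+-] → (2.3139, -0.303384, 0.56)–(2.3139, -0.170167, 0.495851)  len=0.1479
  (v26,v1,v2) [-+-] → (2.3139, -0.170167, 0.495851)–(2.3139, 0, 0.4139)  len=0.1889
  (v27,v2,v3) [--+] → (2.3139, 0, -0.4139)–(2.3139, -0.303384, -0.56)  len=0.3367
  (v27,v3,v24) [-+-] → (2.3139, -0.303384, -0.56)–(2.3139, -0.597742, -0.418229)  len=0.3267
  (v24,v3,v0) [-++] → (2.3139, -0.597742, -0.418229)–(2.3139, -1.46616, 0)  len=0.9639

Chained into 1 loop(s):
  loop 1: 14 segments, perimeter = 6.5093
Total perimeter = 6.509


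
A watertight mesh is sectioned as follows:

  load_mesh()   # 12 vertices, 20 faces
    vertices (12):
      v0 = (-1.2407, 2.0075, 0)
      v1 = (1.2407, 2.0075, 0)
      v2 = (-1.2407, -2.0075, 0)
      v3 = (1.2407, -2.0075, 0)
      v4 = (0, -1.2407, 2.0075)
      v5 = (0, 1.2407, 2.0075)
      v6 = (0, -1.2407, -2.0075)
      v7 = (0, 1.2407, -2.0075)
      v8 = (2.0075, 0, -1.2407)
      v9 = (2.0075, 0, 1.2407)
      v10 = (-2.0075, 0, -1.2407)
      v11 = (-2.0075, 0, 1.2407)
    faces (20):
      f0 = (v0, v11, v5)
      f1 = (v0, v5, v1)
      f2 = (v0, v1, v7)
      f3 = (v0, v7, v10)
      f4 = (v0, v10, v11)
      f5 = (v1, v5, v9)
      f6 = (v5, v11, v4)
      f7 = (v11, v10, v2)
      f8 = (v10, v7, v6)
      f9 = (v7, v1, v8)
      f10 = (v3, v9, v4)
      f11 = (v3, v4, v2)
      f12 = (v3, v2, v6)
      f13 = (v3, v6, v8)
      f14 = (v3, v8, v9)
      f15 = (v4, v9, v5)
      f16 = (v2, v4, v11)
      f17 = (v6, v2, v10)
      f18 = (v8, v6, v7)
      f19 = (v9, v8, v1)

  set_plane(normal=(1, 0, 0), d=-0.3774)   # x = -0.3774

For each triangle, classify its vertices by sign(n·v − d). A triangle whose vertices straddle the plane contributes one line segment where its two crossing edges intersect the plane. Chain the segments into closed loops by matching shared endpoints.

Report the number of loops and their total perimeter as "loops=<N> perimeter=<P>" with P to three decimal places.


loops=1 perimeter=12.650

Straddling triangles (10 of 20):
  (v0,v11,v5) [--+] → (-0.3774, 1.00745, 1.86335)–(-0.3774, 1.47395, 1.39685)  len=0.6597
  (v0,v5,v1) [-++] → (-0.3774, 1.47395, 1.39685)–(-0.3774, 2.0075, 0)  len=1.4953
  (v0,v1,v7) [-++] → (-0.3774, 2.0075, 0)–(-0.3774, 1.47395, -1.39685)  len=1.4953
  (v0,v7,v10) [-+-] → (-0.3774, 1.47395, -1.39685)–(-0.3774, 1.00745, -1.86335)  len=0.6597
  (v5,v11,v4) [+-+] → (-0.3774, 1.00745, 1.86335)–(-0.3774, -1.00745, 1.86335)  len=2.0149
  (v10,v7,v6) [-++] → (-0.3774, 1.00745, -1.86335)–(-0.3774, -1.00745, -1.86335)  len=2.0149
  (v3,v4,v2) [++-] → (-0.3774, -1.47395, 1.39685)–(-0.3774, -2.0075, 0)  len=1.4953
  (v3,v2,v6) [+-+] → (-0.3774, -2.0075, 0)–(-0.3774, -1.47395, -1.39685)  len=1.4953
  (v2,v4,v11) [-+-] → (-0.3774, -1.47395, 1.39685)–(-0.3774, -1.00745, 1.86335)  len=0.6597
  (v6,v2,v10) [+--] → (-0.3774, -1.47395, -1.39685)–(-0.3774, -1.00745, -1.86335)  len=0.6597

Chained into 1 loop(s):
  loop 1: 10 segments, perimeter = 12.6498
Total perimeter = 12.650
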